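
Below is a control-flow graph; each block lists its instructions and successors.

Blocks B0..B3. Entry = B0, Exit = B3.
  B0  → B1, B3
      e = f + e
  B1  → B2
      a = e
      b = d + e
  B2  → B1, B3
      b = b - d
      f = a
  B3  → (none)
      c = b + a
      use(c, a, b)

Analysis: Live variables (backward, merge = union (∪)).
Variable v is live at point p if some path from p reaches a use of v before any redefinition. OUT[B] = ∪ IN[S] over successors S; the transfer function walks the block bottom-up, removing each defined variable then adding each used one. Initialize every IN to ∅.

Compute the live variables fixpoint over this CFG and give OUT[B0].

Answer: {a, b, d, e}

Working:
Fixpoint table:
  B0:   IN={a, b, d, e, f}   OUT={a, b, d, e}
  B1:   IN={d, e}   OUT={a, b, d, e}
  B2:   IN={a, b, d, e}   OUT={a, b, d, e}
  B3:   IN={a, b}   OUT={}

Merge at B0: OUT[B0] = IN[B1] ⊔ IN[B3] = {a, b, d, e}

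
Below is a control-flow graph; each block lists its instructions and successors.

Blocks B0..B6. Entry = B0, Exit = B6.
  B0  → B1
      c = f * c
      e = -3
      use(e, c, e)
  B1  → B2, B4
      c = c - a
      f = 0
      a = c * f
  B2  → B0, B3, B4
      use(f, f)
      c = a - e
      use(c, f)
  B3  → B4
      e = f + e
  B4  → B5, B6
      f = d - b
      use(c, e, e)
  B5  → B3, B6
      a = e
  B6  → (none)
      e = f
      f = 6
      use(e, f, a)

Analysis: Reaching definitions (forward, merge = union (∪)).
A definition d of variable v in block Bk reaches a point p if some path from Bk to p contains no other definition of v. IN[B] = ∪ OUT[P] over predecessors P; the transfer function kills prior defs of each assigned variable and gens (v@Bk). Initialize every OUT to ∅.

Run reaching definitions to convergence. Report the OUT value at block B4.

Answer: {a@B1, a@B5, c@B1, c@B2, e@B0, e@B3, f@B4}

Derivation:
Fixpoint table:
  B0:   IN={a@B1, c@B2, e@B0, f@B1}   OUT={a@B1, c@B0, e@B0, f@B1}
  B1:   IN={a@B1, c@B0, e@B0, f@B1}   OUT={a@B1, c@B1, e@B0, f@B1}
  B2:   IN={a@B1, c@B1, e@B0, f@B1}   OUT={a@B1, c@B2, e@B0, f@B1}
  B3:   IN={a@B1, a@B5, c@B1, c@B2, e@B0, e@B3, f@B1, f@B4}   OUT={a@B1, a@B5, c@B1, c@B2, e@B3, f@B1, f@B4}
  B4:   IN={a@B1, a@B5, c@B1, c@B2, e@B0, e@B3, f@B1, f@B4}   OUT={a@B1, a@B5, c@B1, c@B2, e@B0, e@B3, f@B4}
  B5:   IN={a@B1, a@B5, c@B1, c@B2, e@B0, e@B3, f@B4}   OUT={a@B5, c@B1, c@B2, e@B0, e@B3, f@B4}
  B6:   IN={a@B1, a@B5, c@B1, c@B2, e@B0, e@B3, f@B4}   OUT={a@B1, a@B5, c@B1, c@B2, e@B6, f@B6}

Merge at B4: IN[B4] = OUT[B1] ⊔ OUT[B2] ⊔ OUT[B3] = {a@B1, a@B5, c@B1, c@B2, e@B0, e@B3, f@B1, f@B4}
Applying B4's transfer function to that IN value gives OUT[B4] (row B4 above).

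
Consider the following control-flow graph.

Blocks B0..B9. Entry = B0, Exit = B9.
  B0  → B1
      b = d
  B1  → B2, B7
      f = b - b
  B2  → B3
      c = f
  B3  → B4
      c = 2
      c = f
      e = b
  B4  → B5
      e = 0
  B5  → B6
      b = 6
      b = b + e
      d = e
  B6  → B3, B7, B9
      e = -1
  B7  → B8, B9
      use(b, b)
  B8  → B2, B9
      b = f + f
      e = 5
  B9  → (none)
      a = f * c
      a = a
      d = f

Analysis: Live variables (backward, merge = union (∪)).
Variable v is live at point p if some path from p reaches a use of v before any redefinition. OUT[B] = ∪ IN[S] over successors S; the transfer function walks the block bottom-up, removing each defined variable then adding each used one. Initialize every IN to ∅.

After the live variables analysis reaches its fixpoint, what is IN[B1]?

Answer: {b, c}

Derivation:
Fixpoint table:
  B0:   IN={c, d}   OUT={b, c}
  B1:   IN={b, c}   OUT={b, c, f}
  B2:   IN={b, f}   OUT={b, f}
  B3:   IN={b, f}   OUT={c, f}
  B4:   IN={c, f}   OUT={c, e, f}
  B5:   IN={c, e, f}   OUT={b, c, f}
  B6:   IN={b, c, f}   OUT={b, c, f}
  B7:   IN={b, c, f}   OUT={c, f}
  B8:   IN={c, f}   OUT={b, c, f}
  B9:   IN={c, f}   OUT={}

Merge at B1: OUT[B1] = IN[B2] ⊔ IN[B7] = {b, c, f}
Applying B1's transfer function to that OUT value gives IN[B1] (row B1 above).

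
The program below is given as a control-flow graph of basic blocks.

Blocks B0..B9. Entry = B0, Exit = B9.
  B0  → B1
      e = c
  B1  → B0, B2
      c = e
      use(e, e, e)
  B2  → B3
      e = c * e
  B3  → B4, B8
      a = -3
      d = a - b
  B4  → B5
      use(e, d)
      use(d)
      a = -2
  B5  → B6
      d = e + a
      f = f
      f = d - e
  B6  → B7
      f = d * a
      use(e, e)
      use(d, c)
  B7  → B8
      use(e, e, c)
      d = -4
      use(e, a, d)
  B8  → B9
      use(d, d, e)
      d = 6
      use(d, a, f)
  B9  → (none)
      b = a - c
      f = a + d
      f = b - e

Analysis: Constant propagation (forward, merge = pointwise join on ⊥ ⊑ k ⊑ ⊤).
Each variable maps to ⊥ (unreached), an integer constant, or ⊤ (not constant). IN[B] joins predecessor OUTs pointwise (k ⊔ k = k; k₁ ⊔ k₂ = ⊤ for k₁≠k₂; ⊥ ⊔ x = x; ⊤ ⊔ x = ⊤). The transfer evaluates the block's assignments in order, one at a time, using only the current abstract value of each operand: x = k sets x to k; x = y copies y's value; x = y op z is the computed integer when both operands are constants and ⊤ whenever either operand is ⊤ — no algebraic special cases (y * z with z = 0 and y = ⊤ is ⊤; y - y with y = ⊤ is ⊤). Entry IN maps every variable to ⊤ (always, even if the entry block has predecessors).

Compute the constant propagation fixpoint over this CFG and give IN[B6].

Answer: {a: -2, b: ⊤, c: ⊤, d: ⊤, e: ⊤, f: ⊤}

Working:
Converged values:
  B0:   IN=(all ⊤)   OUT=(all ⊤)
  B1:   IN=(all ⊤)   OUT=(all ⊤)
  B2:   IN=(all ⊤)   OUT=(all ⊤)
  B3:   IN=(all ⊤)   OUT={a:-3; rest ⊤}
  B4:   IN={a:-3; rest ⊤}   OUT={a:-2; rest ⊤}
  B5:   IN={a:-2; rest ⊤}   OUT={a:-2; rest ⊤}
  B6:   IN={a:-2; rest ⊤}   OUT={a:-2; rest ⊤}
  B7:   IN={a:-2; rest ⊤}   OUT={a:-2, d:-4; rest ⊤}
  B8:   IN=(all ⊤)   OUT={d:6; rest ⊤}
  B9:   IN={d:6; rest ⊤}   OUT={d:6; rest ⊤}

Merge at B6: IN[B6] = OUT[B5] = {a: -2, b: ⊤, c: ⊤, d: ⊤, e: ⊤, f: ⊤}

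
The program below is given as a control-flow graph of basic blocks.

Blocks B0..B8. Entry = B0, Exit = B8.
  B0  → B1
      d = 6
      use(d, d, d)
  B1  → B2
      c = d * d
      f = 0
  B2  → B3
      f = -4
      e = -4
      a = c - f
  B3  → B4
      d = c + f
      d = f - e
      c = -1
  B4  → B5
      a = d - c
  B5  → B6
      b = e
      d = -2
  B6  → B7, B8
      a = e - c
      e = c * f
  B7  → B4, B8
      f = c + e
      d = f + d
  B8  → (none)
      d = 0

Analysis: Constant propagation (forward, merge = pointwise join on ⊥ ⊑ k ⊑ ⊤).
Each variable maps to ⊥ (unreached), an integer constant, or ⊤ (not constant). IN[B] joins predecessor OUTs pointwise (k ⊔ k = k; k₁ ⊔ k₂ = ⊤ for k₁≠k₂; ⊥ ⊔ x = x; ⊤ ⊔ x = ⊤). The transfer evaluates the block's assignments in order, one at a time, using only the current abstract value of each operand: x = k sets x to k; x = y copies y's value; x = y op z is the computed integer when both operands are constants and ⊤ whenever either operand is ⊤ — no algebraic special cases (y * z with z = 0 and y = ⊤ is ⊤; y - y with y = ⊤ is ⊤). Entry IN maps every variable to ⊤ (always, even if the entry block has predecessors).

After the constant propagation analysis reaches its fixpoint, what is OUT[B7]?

Answer: {a: ⊤, b: ⊤, c: -1, d: ⊤, e: ⊤, f: ⊤}

Derivation:
Per-block solution:
  B0:   IN=(all ⊤)   OUT={d:6; rest ⊤}
  B1:   IN={d:6; rest ⊤}   OUT={c:36, d:6, f:0; rest ⊤}
  B2:   IN={c:36, d:6, f:0; rest ⊤}   OUT={a:40, c:36, d:6, e:-4, f:-4; rest ⊤}
  B3:   IN={a:40, c:36, d:6, e:-4, f:-4; rest ⊤}   OUT={a:40, c:-1, d:0, e:-4, f:-4; rest ⊤}
  B4:   IN={c:-1; rest ⊤}   OUT={c:-1; rest ⊤}
  B5:   IN={c:-1; rest ⊤}   OUT={c:-1, d:-2; rest ⊤}
  B6:   IN={c:-1, d:-2; rest ⊤}   OUT={c:-1, d:-2; rest ⊤}
  B7:   IN={c:-1, d:-2; rest ⊤}   OUT={c:-1; rest ⊤}
  B8:   IN={c:-1; rest ⊤}   OUT={c:-1, d:0; rest ⊤}

Merge at B7: IN[B7] = OUT[B6] = {a: ⊤, b: ⊤, c: -1, d: -2, e: ⊤, f: ⊤}
Applying B7's transfer function to that IN value gives OUT[B7] (row B7 above).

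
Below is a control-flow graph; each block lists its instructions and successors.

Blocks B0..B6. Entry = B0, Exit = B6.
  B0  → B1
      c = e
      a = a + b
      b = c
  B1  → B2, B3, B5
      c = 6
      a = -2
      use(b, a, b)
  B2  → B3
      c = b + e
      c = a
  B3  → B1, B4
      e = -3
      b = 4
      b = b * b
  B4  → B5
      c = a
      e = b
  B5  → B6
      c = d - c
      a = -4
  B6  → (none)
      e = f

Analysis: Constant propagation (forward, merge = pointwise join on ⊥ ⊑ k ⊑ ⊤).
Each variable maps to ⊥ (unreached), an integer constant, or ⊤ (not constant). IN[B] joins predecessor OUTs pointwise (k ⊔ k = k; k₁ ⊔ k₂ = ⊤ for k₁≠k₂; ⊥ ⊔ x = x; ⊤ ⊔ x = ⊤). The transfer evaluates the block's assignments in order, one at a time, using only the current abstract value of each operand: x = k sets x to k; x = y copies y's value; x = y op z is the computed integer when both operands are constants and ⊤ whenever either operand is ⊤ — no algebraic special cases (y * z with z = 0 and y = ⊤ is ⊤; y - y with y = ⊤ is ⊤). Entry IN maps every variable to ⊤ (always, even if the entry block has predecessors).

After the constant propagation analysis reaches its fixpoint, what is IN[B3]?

Per-block solution:
  B0:   IN=(all ⊤)   OUT=(all ⊤)
  B1:   IN=(all ⊤)   OUT={a:-2, c:6; rest ⊤}
  B2:   IN={a:-2, c:6; rest ⊤}   OUT={a:-2, c:-2; rest ⊤}
  B3:   IN={a:-2; rest ⊤}   OUT={a:-2, b:16, e:-3; rest ⊤}
  B4:   IN={a:-2, b:16, e:-3; rest ⊤}   OUT={a:-2, b:16, c:-2, e:16; rest ⊤}
  B5:   IN={a:-2; rest ⊤}   OUT={a:-4; rest ⊤}
  B6:   IN={a:-4; rest ⊤}   OUT={a:-4; rest ⊤}

Merge at B3: IN[B3] = OUT[B1] ⊔ OUT[B2] = {a: -2, b: ⊤, c: ⊤, d: ⊤, e: ⊤, f: ⊤}

Answer: {a: -2, b: ⊤, c: ⊤, d: ⊤, e: ⊤, f: ⊤}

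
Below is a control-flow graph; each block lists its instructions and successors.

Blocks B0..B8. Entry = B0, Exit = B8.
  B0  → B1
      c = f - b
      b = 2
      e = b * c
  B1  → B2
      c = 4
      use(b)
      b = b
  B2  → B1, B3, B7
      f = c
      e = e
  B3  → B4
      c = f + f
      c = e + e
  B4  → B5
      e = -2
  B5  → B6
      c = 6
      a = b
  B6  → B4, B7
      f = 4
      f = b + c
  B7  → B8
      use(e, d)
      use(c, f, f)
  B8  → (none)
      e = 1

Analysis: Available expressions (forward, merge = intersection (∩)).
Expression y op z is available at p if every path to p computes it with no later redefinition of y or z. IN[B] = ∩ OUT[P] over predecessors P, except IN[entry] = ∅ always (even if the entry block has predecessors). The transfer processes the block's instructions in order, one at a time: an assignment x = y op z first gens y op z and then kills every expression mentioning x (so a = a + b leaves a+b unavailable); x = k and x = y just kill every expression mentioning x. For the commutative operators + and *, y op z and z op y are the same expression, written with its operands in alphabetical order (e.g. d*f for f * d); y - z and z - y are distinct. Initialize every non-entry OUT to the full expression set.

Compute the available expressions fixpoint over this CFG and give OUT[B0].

Converged values:
  B0:  IN={}  OUT={b*c}
  B1:  IN={}  OUT={}
  B2:  IN={}  OUT={}
  B3:  IN={}  OUT={e+e, f+f}
  B4:  IN={}  OUT={}
  B5:  IN={}  OUT={}
  B6:  IN={}  OUT={b+c}
  B7:  IN={}  OUT={}
  B8:  IN={}  OUT={}

B0 is the boundary node: IN[B0] = {}
Applying B0's transfer function to that IN value gives OUT[B0] (row B0 above).

Answer: {b*c}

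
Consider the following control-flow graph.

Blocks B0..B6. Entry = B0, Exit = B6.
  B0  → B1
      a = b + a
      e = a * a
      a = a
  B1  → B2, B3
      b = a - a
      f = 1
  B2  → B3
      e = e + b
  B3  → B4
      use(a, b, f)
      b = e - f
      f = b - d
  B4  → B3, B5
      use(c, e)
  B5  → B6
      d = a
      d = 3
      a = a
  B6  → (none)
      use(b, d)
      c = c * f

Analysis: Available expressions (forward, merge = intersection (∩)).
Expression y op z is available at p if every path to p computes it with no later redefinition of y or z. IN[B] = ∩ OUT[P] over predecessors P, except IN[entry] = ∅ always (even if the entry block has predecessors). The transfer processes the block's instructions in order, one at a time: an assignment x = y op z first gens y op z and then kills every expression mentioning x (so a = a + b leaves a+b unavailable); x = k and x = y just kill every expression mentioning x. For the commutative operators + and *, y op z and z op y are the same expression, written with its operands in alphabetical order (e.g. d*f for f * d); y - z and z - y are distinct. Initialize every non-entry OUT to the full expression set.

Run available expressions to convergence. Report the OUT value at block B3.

Answer: {a-a, b-d}

Derivation:
Fixpoint table:
  B0: | IN={} | OUT={}
  B1: | IN={} | OUT={a-a}
  B2: | IN={a-a} | OUT={a-a}
  B3: | IN={a-a} | OUT={a-a, b-d}
  B4: | IN={a-a, b-d} | OUT={a-a, b-d}
  B5: | IN={a-a, b-d} | OUT={}
  B6: | IN={} | OUT={}

Merge at B3: IN[B3] = OUT[B1] ∩ OUT[B2] ∩ OUT[B4] = {a-a}
Applying B3's transfer function to that IN value gives OUT[B3] (row B3 above).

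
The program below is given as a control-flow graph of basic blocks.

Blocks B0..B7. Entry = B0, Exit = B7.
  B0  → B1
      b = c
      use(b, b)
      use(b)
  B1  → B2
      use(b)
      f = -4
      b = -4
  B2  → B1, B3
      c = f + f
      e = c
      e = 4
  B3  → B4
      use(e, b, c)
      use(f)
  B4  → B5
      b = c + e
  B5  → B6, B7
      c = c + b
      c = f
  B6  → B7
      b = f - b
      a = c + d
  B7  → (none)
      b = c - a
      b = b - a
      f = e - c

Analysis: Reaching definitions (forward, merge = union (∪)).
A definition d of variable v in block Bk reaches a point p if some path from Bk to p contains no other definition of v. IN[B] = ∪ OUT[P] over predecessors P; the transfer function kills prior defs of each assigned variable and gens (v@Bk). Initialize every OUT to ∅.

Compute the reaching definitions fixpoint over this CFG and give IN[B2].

Answer: {b@B1, c@B2, e@B2, f@B1}

Derivation:
Fixpoint table:
  B0:   IN={}   OUT={b@B0}
  B1:   IN={b@B0, b@B1, c@B2, e@B2, f@B1}   OUT={b@B1, c@B2, e@B2, f@B1}
  B2:   IN={b@B1, c@B2, e@B2, f@B1}   OUT={b@B1, c@B2, e@B2, f@B1}
  B3:   IN={b@B1, c@B2, e@B2, f@B1}   OUT={b@B1, c@B2, e@B2, f@B1}
  B4:   IN={b@B1, c@B2, e@B2, f@B1}   OUT={b@B4, c@B2, e@B2, f@B1}
  B5:   IN={b@B4, c@B2, e@B2, f@B1}   OUT={b@B4, c@B5, e@B2, f@B1}
  B6:   IN={b@B4, c@B5, e@B2, f@B1}   OUT={a@B6, b@B6, c@B5, e@B2, f@B1}
  B7:   IN={a@B6, b@B4, b@B6, c@B5, e@B2, f@B1}   OUT={a@B6, b@B7, c@B5, e@B2, f@B7}

Merge at B2: IN[B2] = OUT[B1] = {b@B1, c@B2, e@B2, f@B1}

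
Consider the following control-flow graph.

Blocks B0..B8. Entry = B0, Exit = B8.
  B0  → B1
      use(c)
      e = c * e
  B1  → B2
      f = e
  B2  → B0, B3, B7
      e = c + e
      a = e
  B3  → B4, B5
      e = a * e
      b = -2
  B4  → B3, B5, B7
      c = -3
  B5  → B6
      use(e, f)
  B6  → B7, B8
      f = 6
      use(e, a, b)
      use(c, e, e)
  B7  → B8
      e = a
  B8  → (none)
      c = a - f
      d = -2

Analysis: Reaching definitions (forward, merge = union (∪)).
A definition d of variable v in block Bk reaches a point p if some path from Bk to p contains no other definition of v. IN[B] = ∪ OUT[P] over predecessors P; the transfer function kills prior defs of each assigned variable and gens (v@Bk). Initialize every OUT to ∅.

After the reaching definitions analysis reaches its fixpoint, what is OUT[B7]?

Converged values:
  B0: | IN={a@B2, e@B2, f@B1} | OUT={a@B2, e@B0, f@B1}
  B1: | IN={a@B2, e@B0, f@B1} | OUT={a@B2, e@B0, f@B1}
  B2: | IN={a@B2, e@B0, f@B1} | OUT={a@B2, e@B2, f@B1}
  B3: | IN={a@B2, b@B3, c@B4, e@B2, e@B3, f@B1} | OUT={a@B2, b@B3, c@B4, e@B3, f@B1}
  B4: | IN={a@B2, b@B3, c@B4, e@B3, f@B1} | OUT={a@B2, b@B3, c@B4, e@B3, f@B1}
  B5: | IN={a@B2, b@B3, c@B4, e@B3, f@B1} | OUT={a@B2, b@B3, c@B4, e@B3, f@B1}
  B6: | IN={a@B2, b@B3, c@B4, e@B3, f@B1} | OUT={a@B2, b@B3, c@B4, e@B3, f@B6}
  B7: | IN={a@B2, b@B3, c@B4, e@B2, e@B3, f@B1, f@B6} | OUT={a@B2, b@B3, c@B4, e@B7, f@B1, f@B6}
  B8: | IN={a@B2, b@B3, c@B4, e@B3, e@B7, f@B1, f@B6} | OUT={a@B2, b@B3, c@B8, d@B8, e@B3, e@B7, f@B1, f@B6}

Merge at B7: IN[B7] = OUT[B2] ⊔ OUT[B4] ⊔ OUT[B6] = {a@B2, b@B3, c@B4, e@B2, e@B3, f@B1, f@B6}
Applying B7's transfer function to that IN value gives OUT[B7] (row B7 above).

Answer: {a@B2, b@B3, c@B4, e@B7, f@B1, f@B6}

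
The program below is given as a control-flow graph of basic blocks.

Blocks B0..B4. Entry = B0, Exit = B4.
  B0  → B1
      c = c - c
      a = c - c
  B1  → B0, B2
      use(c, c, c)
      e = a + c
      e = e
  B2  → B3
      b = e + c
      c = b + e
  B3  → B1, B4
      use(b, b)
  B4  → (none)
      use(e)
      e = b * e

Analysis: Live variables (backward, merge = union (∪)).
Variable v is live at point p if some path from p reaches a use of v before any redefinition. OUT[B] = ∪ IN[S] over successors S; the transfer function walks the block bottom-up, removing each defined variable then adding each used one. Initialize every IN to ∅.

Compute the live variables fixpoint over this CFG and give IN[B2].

Answer: {a, c, e}

Derivation:
Per-block solution:
  B0:   IN={c}   OUT={a, c}
  B1:   IN={a, c}   OUT={a, c, e}
  B2:   IN={a, c, e}   OUT={a, b, c, e}
  B3:   IN={a, b, c, e}   OUT={a, b, c, e}
  B4:   IN={b, e}   OUT={}

Merge at B2: OUT[B2] = IN[B3] = {a, b, c, e}
Applying B2's transfer function to that OUT value gives IN[B2] (row B2 above).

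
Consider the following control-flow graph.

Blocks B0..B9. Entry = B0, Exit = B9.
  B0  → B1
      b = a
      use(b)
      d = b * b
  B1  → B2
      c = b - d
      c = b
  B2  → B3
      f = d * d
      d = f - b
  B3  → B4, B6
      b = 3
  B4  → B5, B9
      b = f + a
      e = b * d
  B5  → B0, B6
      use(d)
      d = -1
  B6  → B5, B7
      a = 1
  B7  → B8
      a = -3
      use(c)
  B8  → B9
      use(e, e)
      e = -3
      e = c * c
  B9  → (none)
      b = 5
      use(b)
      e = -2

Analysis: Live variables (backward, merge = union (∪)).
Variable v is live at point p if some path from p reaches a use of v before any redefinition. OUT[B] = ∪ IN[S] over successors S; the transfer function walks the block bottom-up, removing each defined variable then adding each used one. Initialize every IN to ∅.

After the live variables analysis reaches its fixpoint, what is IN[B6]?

Fixpoint table:
  B0:   IN={a, e}   OUT={a, b, d, e}
  B1:   IN={a, b, d, e}   OUT={a, b, c, d, e}
  B2:   IN={a, b, c, d, e}   OUT={a, c, d, e, f}
  B3:   IN={a, c, d, e, f}   OUT={a, c, d, e, f}
  B4:   IN={a, c, d, f}   OUT={a, c, d, e}
  B5:   IN={a, c, d, e}   OUT={a, c, d, e}
  B6:   IN={c, d, e}   OUT={a, c, d, e}
  B7:   IN={c, e}   OUT={c, e}
  B8:   IN={c, e}   OUT={}
  B9:   IN={}   OUT={}

Merge at B6: OUT[B6] = IN[B5] ⊔ IN[B7] = {a, c, d, e}
Applying B6's transfer function to that OUT value gives IN[B6] (row B6 above).

Answer: {c, d, e}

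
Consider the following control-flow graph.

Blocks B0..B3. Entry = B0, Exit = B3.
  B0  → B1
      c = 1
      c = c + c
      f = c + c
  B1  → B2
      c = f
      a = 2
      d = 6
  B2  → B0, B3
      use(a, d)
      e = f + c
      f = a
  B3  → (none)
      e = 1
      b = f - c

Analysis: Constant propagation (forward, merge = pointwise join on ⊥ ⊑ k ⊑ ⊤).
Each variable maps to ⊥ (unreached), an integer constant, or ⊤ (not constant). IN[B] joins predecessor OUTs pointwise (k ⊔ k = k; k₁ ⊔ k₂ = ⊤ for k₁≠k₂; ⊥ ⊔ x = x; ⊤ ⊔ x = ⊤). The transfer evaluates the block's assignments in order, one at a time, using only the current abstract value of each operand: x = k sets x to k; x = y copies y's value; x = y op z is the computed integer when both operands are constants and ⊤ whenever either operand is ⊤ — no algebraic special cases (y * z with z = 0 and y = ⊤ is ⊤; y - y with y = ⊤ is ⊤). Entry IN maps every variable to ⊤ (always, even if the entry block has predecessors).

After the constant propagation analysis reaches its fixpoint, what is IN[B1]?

Answer: {a: ⊤, b: ⊤, c: 2, d: ⊤, e: ⊤, f: 4}

Working:
Fixpoint table:
  B0:  IN=(all ⊤)  OUT={c:2, f:4; rest ⊤}
  B1:  IN={c:2, f:4; rest ⊤}  OUT={a:2, c:4, d:6, f:4; rest ⊤}
  B2:  IN={a:2, c:4, d:6, f:4; rest ⊤}  OUT={a:2, c:4, d:6, e:8, f:2; rest ⊤}
  B3:  IN={a:2, c:4, d:6, e:8, f:2; rest ⊤}  OUT={a:2, b:-2, c:4, d:6, e:1, f:2; rest ⊤}

Merge at B1: IN[B1] = OUT[B0] = {a: ⊤, b: ⊤, c: 2, d: ⊤, e: ⊤, f: 4}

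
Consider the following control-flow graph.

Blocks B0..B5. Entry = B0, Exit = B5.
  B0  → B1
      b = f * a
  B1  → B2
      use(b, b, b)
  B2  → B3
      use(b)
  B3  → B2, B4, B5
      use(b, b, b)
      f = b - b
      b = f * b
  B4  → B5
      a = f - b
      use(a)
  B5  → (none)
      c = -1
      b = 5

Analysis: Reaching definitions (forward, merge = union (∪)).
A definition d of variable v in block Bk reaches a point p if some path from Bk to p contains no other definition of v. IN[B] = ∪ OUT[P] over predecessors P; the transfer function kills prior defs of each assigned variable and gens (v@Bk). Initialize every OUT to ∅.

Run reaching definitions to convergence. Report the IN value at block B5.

Converged values:
  B0: | IN={} | OUT={b@B0}
  B1: | IN={b@B0} | OUT={b@B0}
  B2: | IN={b@B0, b@B3, f@B3} | OUT={b@B0, b@B3, f@B3}
  B3: | IN={b@B0, b@B3, f@B3} | OUT={b@B3, f@B3}
  B4: | IN={b@B3, f@B3} | OUT={a@B4, b@B3, f@B3}
  B5: | IN={a@B4, b@B3, f@B3} | OUT={a@B4, b@B5, c@B5, f@B3}

Merge at B5: IN[B5] = OUT[B3] ⊔ OUT[B4] = {a@B4, b@B3, f@B3}

Answer: {a@B4, b@B3, f@B3}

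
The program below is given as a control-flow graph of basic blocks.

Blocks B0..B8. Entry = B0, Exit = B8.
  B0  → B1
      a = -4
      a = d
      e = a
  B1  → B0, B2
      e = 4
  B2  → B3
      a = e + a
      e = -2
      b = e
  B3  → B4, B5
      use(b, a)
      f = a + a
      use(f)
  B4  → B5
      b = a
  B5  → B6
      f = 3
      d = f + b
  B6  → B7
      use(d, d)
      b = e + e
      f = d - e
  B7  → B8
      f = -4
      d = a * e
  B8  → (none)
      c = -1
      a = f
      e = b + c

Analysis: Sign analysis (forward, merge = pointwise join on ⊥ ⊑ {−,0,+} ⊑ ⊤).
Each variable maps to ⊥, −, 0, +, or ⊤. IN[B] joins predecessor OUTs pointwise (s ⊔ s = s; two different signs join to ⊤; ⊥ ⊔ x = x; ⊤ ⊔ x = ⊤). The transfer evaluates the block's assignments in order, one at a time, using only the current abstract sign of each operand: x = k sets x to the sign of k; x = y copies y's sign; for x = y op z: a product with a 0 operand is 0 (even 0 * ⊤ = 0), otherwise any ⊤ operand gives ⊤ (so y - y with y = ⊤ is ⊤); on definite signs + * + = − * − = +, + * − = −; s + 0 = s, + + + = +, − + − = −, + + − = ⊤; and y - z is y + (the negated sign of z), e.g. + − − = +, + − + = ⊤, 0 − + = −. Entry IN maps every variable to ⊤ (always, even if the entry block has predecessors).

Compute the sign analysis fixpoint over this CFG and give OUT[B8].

Answer: {a: -, b: -, c: -, d: ⊤, e: -, f: -}

Working:
Per-block solution:
  B0: | IN=(all ⊤) | OUT=(all ⊤)
  B1: | IN=(all ⊤) | OUT={e:+; rest ⊤}
  B2: | IN={e:+; rest ⊤} | OUT={b:-, e:-; rest ⊤}
  B3: | IN={b:-, e:-; rest ⊤} | OUT={b:-, e:-; rest ⊤}
  B4: | IN={b:-, e:-; rest ⊤} | OUT={e:-; rest ⊤}
  B5: | IN={e:-; rest ⊤} | OUT={e:-, f:+; rest ⊤}
  B6: | IN={e:-, f:+; rest ⊤} | OUT={b:-, e:-; rest ⊤}
  B7: | IN={b:-, e:-; rest ⊤} | OUT={b:-, e:-, f:-; rest ⊤}
  B8: | IN={b:-, e:-, f:-; rest ⊤} | OUT={a:-, b:-, c:-, e:-, f:-; rest ⊤}

Merge at B8: IN[B8] = OUT[B7] = {a: ⊤, b: -, c: ⊤, d: ⊤, e: -, f: -}
Applying B8's transfer function to that IN value gives OUT[B8] (row B8 above).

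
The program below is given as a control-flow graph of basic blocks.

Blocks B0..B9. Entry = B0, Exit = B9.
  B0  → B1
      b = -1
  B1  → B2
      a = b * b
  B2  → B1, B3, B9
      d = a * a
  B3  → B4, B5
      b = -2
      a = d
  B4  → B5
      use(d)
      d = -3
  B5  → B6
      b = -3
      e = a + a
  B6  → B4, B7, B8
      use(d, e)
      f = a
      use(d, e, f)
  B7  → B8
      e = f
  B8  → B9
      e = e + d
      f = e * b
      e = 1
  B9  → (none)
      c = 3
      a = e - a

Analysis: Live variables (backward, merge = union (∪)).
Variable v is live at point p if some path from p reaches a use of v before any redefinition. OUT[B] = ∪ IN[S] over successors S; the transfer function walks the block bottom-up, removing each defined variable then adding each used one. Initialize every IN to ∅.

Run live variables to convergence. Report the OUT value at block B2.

Answer: {a, b, d, e}

Derivation:
Converged values:
  B0: | IN={e} | OUT={b, e}
  B1: | IN={b, e} | OUT={a, b, e}
  B2: | IN={a, b, e} | OUT={a, b, d, e}
  B3: | IN={d} | OUT={a, d}
  B4: | IN={a, d} | OUT={a, d}
  B5: | IN={a, d} | OUT={a, b, d, e}
  B6: | IN={a, b, d, e} | OUT={a, b, d, e, f}
  B7: | IN={a, b, d, f} | OUT={a, b, d, e}
  B8: | IN={a, b, d, e} | OUT={a, e}
  B9: | IN={a, e} | OUT={}

Merge at B2: OUT[B2] = IN[B1] ⊔ IN[B3] ⊔ IN[B9] = {a, b, d, e}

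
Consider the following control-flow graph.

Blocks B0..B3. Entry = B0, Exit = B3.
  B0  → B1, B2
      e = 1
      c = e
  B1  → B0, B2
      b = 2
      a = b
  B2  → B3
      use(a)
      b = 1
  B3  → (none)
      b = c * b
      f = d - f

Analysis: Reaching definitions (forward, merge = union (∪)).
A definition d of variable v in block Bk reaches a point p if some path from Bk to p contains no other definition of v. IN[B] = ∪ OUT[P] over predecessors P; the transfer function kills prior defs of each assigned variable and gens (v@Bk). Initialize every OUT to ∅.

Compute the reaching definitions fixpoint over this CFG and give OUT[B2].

Converged values:
  B0: | IN={a@B1, b@B1, c@B0, e@B0} | OUT={a@B1, b@B1, c@B0, e@B0}
  B1: | IN={a@B1, b@B1, c@B0, e@B0} | OUT={a@B1, b@B1, c@B0, e@B0}
  B2: | IN={a@B1, b@B1, c@B0, e@B0} | OUT={a@B1, b@B2, c@B0, e@B0}
  B3: | IN={a@B1, b@B2, c@B0, e@B0} | OUT={a@B1, b@B3, c@B0, e@B0, f@B3}

Merge at B2: IN[B2] = OUT[B0] ⊔ OUT[B1] = {a@B1, b@B1, c@B0, e@B0}
Applying B2's transfer function to that IN value gives OUT[B2] (row B2 above).

Answer: {a@B1, b@B2, c@B0, e@B0}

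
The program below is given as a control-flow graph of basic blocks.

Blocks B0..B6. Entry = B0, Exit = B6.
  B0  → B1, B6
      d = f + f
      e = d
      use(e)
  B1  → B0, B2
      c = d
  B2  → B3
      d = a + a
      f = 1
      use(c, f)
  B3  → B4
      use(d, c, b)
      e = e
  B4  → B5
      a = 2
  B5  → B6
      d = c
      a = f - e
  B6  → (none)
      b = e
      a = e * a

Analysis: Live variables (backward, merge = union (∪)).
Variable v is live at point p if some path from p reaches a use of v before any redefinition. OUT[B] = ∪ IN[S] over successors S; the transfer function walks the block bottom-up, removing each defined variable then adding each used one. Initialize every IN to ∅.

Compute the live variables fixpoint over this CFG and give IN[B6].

Answer: {a, e}

Derivation:
Converged values:
  B0:  IN={a, b, f}  OUT={a, b, d, e, f}
  B1:  IN={a, b, d, e, f}  OUT={a, b, c, e, f}
  B2:  IN={a, b, c, e}  OUT={b, c, d, e, f}
  B3:  IN={b, c, d, e, f}  OUT={c, e, f}
  B4:  IN={c, e, f}  OUT={c, e, f}
  B5:  IN={c, e, f}  OUT={a, e}
  B6:  IN={a, e}  OUT={}

B6 is the boundary node: OUT[B6] = {}
Applying B6's transfer function to that OUT value gives IN[B6] (row B6 above).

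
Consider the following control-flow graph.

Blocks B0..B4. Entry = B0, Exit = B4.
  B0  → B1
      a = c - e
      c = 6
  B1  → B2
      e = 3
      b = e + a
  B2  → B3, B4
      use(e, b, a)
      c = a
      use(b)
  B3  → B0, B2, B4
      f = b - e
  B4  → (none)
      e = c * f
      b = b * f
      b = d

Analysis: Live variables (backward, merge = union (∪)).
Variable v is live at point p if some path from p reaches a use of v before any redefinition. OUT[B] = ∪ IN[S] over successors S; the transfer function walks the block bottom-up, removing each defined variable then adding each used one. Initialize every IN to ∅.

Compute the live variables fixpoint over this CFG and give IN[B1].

Fixpoint table:
  B0:  IN={c, d, e, f}  OUT={a, d, f}
  B1:  IN={a, d, f}  OUT={a, b, d, e, f}
  B2:  IN={a, b, d, e, f}  OUT={a, b, c, d, e, f}
  B3:  IN={a, b, c, d, e}  OUT={a, b, c, d, e, f}
  B4:  IN={b, c, d, f}  OUT={}

Merge at B1: OUT[B1] = IN[B2] = {a, b, d, e, f}
Applying B1's transfer function to that OUT value gives IN[B1] (row B1 above).

Answer: {a, d, f}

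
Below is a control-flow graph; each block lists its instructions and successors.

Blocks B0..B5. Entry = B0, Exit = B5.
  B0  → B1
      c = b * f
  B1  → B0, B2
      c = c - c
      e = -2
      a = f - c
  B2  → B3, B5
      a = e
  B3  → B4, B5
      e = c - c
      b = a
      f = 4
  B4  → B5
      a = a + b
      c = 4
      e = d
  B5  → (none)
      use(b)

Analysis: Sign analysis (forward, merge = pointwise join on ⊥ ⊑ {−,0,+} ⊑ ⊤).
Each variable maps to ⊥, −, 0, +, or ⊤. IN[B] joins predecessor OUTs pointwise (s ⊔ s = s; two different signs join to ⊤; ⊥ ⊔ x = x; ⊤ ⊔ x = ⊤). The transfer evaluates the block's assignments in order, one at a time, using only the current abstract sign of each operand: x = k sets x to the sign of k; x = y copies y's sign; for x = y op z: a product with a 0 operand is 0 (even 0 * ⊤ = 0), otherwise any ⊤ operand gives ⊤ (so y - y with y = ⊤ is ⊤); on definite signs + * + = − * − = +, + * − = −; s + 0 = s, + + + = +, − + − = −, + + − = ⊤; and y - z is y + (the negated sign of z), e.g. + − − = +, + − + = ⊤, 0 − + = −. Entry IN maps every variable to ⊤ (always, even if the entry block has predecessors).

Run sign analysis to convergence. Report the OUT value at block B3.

Answer: {a: -, b: -, c: ⊤, d: ⊤, e: ⊤, f: +}

Trace:
Converged values:
  B0:   IN=(all ⊤)   OUT=(all ⊤)
  B1:   IN=(all ⊤)   OUT={e:-; rest ⊤}
  B2:   IN={e:-; rest ⊤}   OUT={a:-, e:-; rest ⊤}
  B3:   IN={a:-, e:-; rest ⊤}   OUT={a:-, b:-, f:+; rest ⊤}
  B4:   IN={a:-, b:-, f:+; rest ⊤}   OUT={a:-, b:-, c:+, f:+; rest ⊤}
  B5:   IN={a:-; rest ⊤}   OUT={a:-; rest ⊤}

Merge at B3: IN[B3] = OUT[B2] = {a: -, b: ⊤, c: ⊤, d: ⊤, e: -, f: ⊤}
Applying B3's transfer function to that IN value gives OUT[B3] (row B3 above).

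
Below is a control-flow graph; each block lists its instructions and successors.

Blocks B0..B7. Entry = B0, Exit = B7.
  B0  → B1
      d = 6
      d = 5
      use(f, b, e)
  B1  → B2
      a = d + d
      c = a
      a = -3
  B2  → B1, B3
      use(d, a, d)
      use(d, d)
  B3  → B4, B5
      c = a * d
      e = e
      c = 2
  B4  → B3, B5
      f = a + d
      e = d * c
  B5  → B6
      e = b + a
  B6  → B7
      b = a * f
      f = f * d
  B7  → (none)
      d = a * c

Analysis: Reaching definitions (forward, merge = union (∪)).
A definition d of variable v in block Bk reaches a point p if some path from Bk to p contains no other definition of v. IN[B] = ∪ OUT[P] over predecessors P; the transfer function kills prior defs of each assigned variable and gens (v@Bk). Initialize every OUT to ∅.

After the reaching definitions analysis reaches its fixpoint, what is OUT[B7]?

Answer: {a@B1, b@B6, c@B3, d@B7, e@B5, f@B6}

Working:
Converged values:
  B0:  IN={}  OUT={d@B0}
  B1:  IN={a@B1, c@B1, d@B0}  OUT={a@B1, c@B1, d@B0}
  B2:  IN={a@B1, c@B1, d@B0}  OUT={a@B1, c@B1, d@B0}
  B3:  IN={a@B1, c@B1, c@B3, d@B0, e@B4, f@B4}  OUT={a@B1, c@B3, d@B0, e@B3, f@B4}
  B4:  IN={a@B1, c@B3, d@B0, e@B3, f@B4}  OUT={a@B1, c@B3, d@B0, e@B4, f@B4}
  B5:  IN={a@B1, c@B3, d@B0, e@B3, e@B4, f@B4}  OUT={a@B1, c@B3, d@B0, e@B5, f@B4}
  B6:  IN={a@B1, c@B3, d@B0, e@B5, f@B4}  OUT={a@B1, b@B6, c@B3, d@B0, e@B5, f@B6}
  B7:  IN={a@B1, b@B6, c@B3, d@B0, e@B5, f@B6}  OUT={a@B1, b@B6, c@B3, d@B7, e@B5, f@B6}

Merge at B7: IN[B7] = OUT[B6] = {a@B1, b@B6, c@B3, d@B0, e@B5, f@B6}
Applying B7's transfer function to that IN value gives OUT[B7] (row B7 above).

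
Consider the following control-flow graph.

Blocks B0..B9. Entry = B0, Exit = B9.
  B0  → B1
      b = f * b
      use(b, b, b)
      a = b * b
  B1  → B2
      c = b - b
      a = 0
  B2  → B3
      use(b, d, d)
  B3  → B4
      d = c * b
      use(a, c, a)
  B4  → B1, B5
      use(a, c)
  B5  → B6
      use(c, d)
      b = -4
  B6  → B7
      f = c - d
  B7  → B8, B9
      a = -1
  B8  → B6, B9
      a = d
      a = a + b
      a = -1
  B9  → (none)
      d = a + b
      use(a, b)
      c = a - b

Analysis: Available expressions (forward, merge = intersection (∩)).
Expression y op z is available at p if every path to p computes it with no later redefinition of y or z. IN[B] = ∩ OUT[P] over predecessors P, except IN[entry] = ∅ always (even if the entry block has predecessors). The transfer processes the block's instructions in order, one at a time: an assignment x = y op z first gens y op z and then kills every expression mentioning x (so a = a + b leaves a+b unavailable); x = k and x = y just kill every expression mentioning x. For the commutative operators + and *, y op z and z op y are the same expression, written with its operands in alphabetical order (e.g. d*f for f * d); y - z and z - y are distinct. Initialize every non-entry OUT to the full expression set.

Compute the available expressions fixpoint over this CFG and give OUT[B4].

Per-block solution:
  B0: | IN={} | OUT={b*b}
  B1: | IN={b*b} | OUT={b*b, b-b}
  B2: | IN={b*b, b-b} | OUT={b*b, b-b}
  B3: | IN={b*b, b-b} | OUT={b*b, b*c, b-b}
  B4: | IN={b*b, b*c, b-b} | OUT={b*b, b*c, b-b}
  B5: | IN={b*b, b*c, b-b} | OUT={}
  B6: | IN={} | OUT={c-d}
  B7: | IN={c-d} | OUT={c-d}
  B8: | IN={c-d} | OUT={c-d}
  B9: | IN={c-d} | OUT={a+b, a-b}

Merge at B4: IN[B4] = OUT[B3] = {b*b, b*c, b-b}
Applying B4's transfer function to that IN value gives OUT[B4] (row B4 above).

Answer: {b*b, b*c, b-b}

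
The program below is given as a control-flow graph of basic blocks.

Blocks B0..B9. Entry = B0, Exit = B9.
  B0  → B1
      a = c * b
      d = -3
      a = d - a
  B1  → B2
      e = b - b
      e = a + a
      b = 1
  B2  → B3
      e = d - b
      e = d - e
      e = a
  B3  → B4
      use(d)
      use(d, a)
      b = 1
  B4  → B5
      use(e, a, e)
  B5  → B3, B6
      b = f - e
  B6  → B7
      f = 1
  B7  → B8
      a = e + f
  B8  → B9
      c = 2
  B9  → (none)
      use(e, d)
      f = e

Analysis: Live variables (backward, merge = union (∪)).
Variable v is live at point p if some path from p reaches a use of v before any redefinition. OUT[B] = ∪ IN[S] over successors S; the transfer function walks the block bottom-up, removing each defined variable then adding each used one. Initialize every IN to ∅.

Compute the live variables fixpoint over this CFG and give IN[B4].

Answer: {a, d, e, f}

Working:
Fixpoint table:
  B0:   IN={b, c, f}   OUT={a, b, d, f}
  B1:   IN={a, b, d, f}   OUT={a, b, d, f}
  B2:   IN={a, b, d, f}   OUT={a, d, e, f}
  B3:   IN={a, d, e, f}   OUT={a, d, e, f}
  B4:   IN={a, d, e, f}   OUT={a, d, e, f}
  B5:   IN={a, d, e, f}   OUT={a, d, e, f}
  B6:   IN={d, e}   OUT={d, e, f}
  B7:   IN={d, e, f}   OUT={d, e}
  B8:   IN={d, e}   OUT={d, e}
  B9:   IN={d, e}   OUT={}

Merge at B4: OUT[B4] = IN[B5] = {a, d, e, f}
Applying B4's transfer function to that OUT value gives IN[B4] (row B4 above).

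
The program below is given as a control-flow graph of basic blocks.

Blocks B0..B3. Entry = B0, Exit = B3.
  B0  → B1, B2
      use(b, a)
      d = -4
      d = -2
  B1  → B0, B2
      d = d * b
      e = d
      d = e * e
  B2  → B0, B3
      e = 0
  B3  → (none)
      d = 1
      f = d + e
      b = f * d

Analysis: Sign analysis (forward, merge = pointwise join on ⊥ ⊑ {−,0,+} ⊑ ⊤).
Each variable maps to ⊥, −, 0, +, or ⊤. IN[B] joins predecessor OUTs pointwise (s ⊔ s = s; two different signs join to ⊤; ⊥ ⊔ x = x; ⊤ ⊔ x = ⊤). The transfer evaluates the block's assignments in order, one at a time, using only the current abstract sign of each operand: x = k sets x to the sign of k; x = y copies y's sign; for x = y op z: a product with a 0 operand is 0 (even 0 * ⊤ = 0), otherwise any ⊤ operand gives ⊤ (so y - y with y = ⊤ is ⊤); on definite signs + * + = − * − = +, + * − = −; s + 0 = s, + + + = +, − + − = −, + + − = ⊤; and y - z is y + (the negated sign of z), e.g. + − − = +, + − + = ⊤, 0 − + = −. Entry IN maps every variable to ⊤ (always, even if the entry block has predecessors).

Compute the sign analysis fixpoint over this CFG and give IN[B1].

Answer: {a: ⊤, b: ⊤, c: ⊤, d: -, e: ⊤, f: ⊤}

Derivation:
Converged values:
  B0:   IN=(all ⊤)   OUT={d:-; rest ⊤}
  B1:   IN={d:-; rest ⊤}   OUT=(all ⊤)
  B2:   IN=(all ⊤)   OUT={e:0; rest ⊤}
  B3:   IN={e:0; rest ⊤}   OUT={b:+, d:+, e:0, f:+; rest ⊤}

Merge at B1: IN[B1] = OUT[B0] = {a: ⊤, b: ⊤, c: ⊤, d: -, e: ⊤, f: ⊤}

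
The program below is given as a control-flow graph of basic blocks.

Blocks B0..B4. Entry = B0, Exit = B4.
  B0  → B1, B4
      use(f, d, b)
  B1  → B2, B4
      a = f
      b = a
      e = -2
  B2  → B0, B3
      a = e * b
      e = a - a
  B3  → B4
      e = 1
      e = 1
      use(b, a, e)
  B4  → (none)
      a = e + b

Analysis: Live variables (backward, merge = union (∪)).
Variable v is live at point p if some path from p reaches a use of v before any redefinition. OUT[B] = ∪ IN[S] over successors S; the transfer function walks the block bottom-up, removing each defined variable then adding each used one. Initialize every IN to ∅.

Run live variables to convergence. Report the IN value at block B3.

Answer: {a, b}

Derivation:
Fixpoint table:
  B0:   IN={b, d, e, f}   OUT={b, d, e, f}
  B1:   IN={d, f}   OUT={b, d, e, f}
  B2:   IN={b, d, e, f}   OUT={a, b, d, e, f}
  B3:   IN={a, b}   OUT={b, e}
  B4:   IN={b, e}   OUT={}

Merge at B3: OUT[B3] = IN[B4] = {b, e}
Applying B3's transfer function to that OUT value gives IN[B3] (row B3 above).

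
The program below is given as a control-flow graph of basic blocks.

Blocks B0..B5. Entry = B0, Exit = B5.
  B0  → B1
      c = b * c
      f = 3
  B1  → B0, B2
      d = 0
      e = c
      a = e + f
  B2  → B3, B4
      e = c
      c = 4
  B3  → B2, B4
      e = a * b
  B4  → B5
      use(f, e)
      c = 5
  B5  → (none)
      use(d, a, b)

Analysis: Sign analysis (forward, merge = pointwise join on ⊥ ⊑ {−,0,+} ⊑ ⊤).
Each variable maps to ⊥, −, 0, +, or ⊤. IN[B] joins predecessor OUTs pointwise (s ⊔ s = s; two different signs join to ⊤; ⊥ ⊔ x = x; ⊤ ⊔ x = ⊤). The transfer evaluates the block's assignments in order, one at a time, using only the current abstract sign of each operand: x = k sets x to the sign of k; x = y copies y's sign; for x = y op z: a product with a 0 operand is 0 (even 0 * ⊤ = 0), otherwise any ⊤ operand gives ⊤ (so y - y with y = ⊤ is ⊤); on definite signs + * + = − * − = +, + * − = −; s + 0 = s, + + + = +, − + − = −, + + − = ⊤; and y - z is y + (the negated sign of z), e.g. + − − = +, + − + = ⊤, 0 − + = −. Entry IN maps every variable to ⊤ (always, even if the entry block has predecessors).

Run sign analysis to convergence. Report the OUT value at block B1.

Converged values:
  B0:   IN=(all ⊤)   OUT={f:+; rest ⊤}
  B1:   IN={f:+; rest ⊤}   OUT={d:0, f:+; rest ⊤}
  B2:   IN={d:0, f:+; rest ⊤}   OUT={c:+, d:0, f:+; rest ⊤}
  B3:   IN={c:+, d:0, f:+; rest ⊤}   OUT={c:+, d:0, f:+; rest ⊤}
  B4:   IN={c:+, d:0, f:+; rest ⊤}   OUT={c:+, d:0, f:+; rest ⊤}
  B5:   IN={c:+, d:0, f:+; rest ⊤}   OUT={c:+, d:0, f:+; rest ⊤}

Merge at B1: IN[B1] = OUT[B0] = {a: ⊤, b: ⊤, c: ⊤, d: ⊤, e: ⊤, f: +}
Applying B1's transfer function to that IN value gives OUT[B1] (row B1 above).

Answer: {a: ⊤, b: ⊤, c: ⊤, d: 0, e: ⊤, f: +}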